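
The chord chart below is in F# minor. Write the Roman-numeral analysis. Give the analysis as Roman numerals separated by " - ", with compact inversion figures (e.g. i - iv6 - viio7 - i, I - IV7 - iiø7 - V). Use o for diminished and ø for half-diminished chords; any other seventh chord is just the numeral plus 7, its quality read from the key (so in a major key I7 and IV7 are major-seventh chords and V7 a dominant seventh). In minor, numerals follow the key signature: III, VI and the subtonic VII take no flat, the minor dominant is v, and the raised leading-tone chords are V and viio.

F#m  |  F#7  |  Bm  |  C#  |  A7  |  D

i - V7/iv - iv - V - V7/VI - VI

F#m: root F# is the tonic; minor triad there is i.
F#7 is the secondary dominant of iv (dominant seventh chord on F#): V7/iv.
Bm: root B is the subdominant; minor triad there is iv.
C#: root C# is the dominant; major triad there is V.
A7: a dominant seventh chord on A, the applied dominant of VI → V7/VI.
D: root D is the submediant; major triad there is VI.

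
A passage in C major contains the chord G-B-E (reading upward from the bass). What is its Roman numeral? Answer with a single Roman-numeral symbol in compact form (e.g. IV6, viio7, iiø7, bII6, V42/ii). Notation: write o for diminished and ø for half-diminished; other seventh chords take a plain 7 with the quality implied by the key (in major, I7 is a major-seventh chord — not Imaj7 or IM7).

The pitches E-G-B form a minor triad rooted on E.
In C major, E is the mediant; the diatonic minor triad there is iii.
With G in the bass the chord is in first inversion, so the figured bass is 6.

iii6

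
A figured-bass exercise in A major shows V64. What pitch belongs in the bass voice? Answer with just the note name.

V in A major has root E; the chord is E-G#-B.
The figure 64 means second inversion — the fifth is in the bass.

B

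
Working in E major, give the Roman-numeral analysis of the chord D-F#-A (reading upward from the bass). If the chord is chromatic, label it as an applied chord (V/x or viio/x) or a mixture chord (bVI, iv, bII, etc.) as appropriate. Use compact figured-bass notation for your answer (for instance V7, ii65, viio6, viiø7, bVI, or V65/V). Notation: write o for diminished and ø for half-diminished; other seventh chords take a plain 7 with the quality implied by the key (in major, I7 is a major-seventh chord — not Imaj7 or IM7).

Stacked in thirds the chord is D-F#-A: a major triad on D.
D is the lowered seventh degree of E major (diatonic 7 would be D#). This is a major triad on the lowered seventh degree (the subtonic), borrowed from the parallel minor.

bVII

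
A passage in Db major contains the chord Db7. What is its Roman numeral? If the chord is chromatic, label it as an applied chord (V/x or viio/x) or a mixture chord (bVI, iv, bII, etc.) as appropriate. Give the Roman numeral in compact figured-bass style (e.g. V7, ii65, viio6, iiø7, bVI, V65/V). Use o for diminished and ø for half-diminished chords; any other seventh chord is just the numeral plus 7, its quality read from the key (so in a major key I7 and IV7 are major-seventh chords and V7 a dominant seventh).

V7/IV

Stacked in thirds the chord is Db-F-Ab-Cb: a dominant seventh chord on Db.
Db is not a diatonic chord root with this quality in Db major, but it lies a perfect fifth above Gb (IV), so the chord functions as an applied dominant of IV.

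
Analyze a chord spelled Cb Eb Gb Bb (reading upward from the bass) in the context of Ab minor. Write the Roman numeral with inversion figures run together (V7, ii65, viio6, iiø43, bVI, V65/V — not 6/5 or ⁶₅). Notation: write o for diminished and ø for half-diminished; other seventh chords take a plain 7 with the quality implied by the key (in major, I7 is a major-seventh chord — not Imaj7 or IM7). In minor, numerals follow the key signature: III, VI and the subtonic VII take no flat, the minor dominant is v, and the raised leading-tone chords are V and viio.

III7

Stacked in thirds the chord is Cb-Eb-Gb-Bb: a major seventh chord on Cb.
Cb is scale degree 3 in Ab minor, and a major seventh chord on that degree is written III7.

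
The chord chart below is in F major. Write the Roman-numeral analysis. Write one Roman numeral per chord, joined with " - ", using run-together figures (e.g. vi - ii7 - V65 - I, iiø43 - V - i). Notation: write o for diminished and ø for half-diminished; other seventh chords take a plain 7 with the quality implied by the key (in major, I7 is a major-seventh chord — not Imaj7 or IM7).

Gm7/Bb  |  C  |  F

ii65 - V - I

Gm7/Bb: minor seventh chord on G = scale degree 2 → ii65.
C: major triad on C = scale degree 5 → V.
F: major triad on F = scale degree 1 → I.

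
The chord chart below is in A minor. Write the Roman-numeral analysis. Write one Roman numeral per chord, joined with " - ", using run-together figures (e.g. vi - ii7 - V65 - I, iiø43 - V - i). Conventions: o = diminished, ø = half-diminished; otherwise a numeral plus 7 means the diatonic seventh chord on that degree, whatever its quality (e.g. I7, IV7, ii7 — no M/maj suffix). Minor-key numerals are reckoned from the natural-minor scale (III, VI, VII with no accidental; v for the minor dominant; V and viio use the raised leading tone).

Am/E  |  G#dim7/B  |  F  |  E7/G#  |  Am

Am/E: minor triad on A = scale degree 1 → i64.
G#dim7/B has root G#, degree 7 in A minor, so viio65.
F has root F, degree 6 in A minor, so VI.
E7/G#: root E is the dominant; dominant seventh chord there is V65.
Am: root A is the tonic; minor triad there is i.

i64 - viio65 - VI - V65 - i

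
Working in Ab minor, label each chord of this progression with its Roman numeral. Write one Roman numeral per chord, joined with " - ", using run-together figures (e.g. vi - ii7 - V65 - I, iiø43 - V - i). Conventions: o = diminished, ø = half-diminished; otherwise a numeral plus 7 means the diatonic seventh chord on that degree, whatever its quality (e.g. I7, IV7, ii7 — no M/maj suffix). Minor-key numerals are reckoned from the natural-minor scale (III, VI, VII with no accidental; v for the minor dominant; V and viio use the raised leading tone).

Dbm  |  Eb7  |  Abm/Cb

iv - V7 - i6

Dbm: root Db is the subdominant; minor triad there is iv.
Eb7: root Eb is the dominant; dominant seventh chord there is V7.
Abm/Cb: root Ab is the tonic; minor triad there is i6.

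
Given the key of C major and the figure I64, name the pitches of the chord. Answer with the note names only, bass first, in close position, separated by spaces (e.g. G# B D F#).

G C E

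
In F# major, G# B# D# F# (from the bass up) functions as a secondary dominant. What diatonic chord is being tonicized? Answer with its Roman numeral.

The chord is a dominant seventh chord on G#.
A dominant resolves down a perfect fifth: G# → C#. In F# major, C# is scale degree 5, i.e. V.

V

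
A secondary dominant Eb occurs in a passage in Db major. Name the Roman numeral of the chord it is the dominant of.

The chord is a major triad on Eb.
A dominant resolves down a perfect fifth: Eb → Ab. In Db major, Ab is scale degree 5, i.e. V.

V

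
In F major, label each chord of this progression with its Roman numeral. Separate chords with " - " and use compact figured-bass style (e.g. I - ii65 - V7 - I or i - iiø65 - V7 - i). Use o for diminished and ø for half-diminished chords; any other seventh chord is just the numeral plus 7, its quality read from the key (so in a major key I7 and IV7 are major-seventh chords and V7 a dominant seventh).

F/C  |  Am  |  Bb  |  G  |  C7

I64 - iii - IV - V/V - V7

F/C: root F is the tonic; major triad there is I64.
Am has root A, degree 3 in F major, so iii.
Bb: major triad on Bb = scale degree 4 → IV.
G is the secondary dominant of V (major triad on G): V/V.
C7: dominant seventh chord on C = scale degree 5 → V7.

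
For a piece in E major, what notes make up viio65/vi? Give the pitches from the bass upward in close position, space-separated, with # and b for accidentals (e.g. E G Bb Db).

D# F# A B#

The slash marks an applied leading-tone chord: viio of vi. In E major, vi is C#, so the leading tone to it is B#, a half step below.
Building a fully diminished seventh chord on B# gives B#-D#-F#-A.
With the 65 figure the chord is in first inversion; from the bass D# upward in close position it reads D#-F#-A-B#.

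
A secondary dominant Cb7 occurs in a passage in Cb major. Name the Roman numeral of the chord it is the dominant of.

IV

The chord is a dominant seventh chord on Cb.
A dominant resolves down a perfect fifth: Cb → Fb. In Cb major, Fb is scale degree 4, i.e. IV.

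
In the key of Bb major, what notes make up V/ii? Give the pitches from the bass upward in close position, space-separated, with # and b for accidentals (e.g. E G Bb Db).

The slash means an applied dominant: we want the dominant of ii. In Bb major, ii is C minor, and its dominant is built on G.
Building a major triad on G gives G-B-D.

G B D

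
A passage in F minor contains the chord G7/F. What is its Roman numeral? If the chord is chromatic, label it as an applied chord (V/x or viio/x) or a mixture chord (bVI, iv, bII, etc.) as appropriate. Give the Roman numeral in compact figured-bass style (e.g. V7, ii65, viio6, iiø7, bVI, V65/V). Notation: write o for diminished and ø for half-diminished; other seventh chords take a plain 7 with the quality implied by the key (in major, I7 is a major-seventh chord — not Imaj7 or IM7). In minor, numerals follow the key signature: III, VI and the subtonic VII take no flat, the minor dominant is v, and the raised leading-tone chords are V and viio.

V42/V

The pitches G-B-D-F form a dominant seventh chord rooted on G.
G is not a diatonic chord root with this quality in F minor, but it lies a perfect fifth above C (V), so the chord functions as an applied dominant of V.
With F in the bass the chord is in third inversion, so the figured bass is 42.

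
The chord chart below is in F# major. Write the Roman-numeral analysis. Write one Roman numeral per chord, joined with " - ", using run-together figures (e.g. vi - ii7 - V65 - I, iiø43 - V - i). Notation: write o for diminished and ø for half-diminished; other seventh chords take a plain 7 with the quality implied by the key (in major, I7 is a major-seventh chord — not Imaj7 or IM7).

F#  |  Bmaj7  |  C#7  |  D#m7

I - IV7 - V7 - vi7

F#: major triad on F# = scale degree 1 → I.
Bmaj7 has root B, degree 4 in F# major, so IV7.
C#7 has root C#, degree 5 in F# major, so V7.
D#m7: minor seventh chord on D# = scale degree 6 → vi7.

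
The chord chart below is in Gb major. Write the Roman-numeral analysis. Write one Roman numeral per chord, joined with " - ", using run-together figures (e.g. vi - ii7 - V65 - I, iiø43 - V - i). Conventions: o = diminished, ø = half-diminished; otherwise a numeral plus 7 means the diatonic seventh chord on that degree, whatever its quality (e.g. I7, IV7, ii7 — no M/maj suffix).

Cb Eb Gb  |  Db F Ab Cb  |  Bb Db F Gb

Cb-Eb-Gb has root Cb, degree 4 in Gb major, so IV.
Db-F-Ab-Cb: dominant seventh chord on Db = scale degree 5 → V7.
Bb-Db-F-Gb: major seventh chord on Gb = scale degree 1 → I65.

IV - V7 - I65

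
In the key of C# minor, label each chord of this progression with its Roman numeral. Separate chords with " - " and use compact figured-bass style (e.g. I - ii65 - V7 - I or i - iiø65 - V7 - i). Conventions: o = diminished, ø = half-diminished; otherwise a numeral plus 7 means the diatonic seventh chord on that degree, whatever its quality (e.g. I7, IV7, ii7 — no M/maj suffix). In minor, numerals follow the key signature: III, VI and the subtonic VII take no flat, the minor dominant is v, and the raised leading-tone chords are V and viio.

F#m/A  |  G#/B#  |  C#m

iv6 - V6 - i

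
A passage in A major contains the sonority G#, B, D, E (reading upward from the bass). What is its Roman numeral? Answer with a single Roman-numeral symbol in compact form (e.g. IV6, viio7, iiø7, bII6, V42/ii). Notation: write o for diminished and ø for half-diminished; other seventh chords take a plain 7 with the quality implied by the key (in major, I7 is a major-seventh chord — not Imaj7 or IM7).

V65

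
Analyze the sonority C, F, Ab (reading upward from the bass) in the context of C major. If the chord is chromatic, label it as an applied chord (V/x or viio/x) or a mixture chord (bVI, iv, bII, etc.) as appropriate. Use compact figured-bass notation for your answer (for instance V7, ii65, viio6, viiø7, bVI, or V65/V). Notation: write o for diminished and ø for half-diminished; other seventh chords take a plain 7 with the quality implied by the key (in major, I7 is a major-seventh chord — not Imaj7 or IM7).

Stacked in thirds the chord is F-Ab-C: a minor triad on F.
F is the fourth degree of C major. This is the minor subdominant, borrowed from the parallel minor.
With C in the bass the chord is in second inversion, so the figured bass is 64.

iv64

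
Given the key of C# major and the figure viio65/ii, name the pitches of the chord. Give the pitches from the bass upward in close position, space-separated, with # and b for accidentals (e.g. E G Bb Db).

The slash marks an applied leading-tone chord: viio of ii. In C# major, ii is D#, so the leading tone to it is C##, a half step below.
Building a fully diminished seventh chord on C## gives C##-E#-G#-B.
The figured bass 65 indicates first inversion, placing the third (E#) in the bass: E#-G#-B-C##.

E# G# B C##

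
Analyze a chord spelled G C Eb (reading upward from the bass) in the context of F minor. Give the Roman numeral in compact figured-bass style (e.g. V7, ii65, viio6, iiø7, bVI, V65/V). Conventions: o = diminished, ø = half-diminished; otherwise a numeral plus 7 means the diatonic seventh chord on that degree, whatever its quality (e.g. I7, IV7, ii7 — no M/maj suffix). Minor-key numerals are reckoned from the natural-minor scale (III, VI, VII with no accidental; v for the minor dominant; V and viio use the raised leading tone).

Stacked in thirds the chord is C-Eb-G: a minor triad on C.
In F minor, C is the dominant; the diatonic minor triad there is v.
With G in the bass the chord is in second inversion, so the figured bass is 64.

v64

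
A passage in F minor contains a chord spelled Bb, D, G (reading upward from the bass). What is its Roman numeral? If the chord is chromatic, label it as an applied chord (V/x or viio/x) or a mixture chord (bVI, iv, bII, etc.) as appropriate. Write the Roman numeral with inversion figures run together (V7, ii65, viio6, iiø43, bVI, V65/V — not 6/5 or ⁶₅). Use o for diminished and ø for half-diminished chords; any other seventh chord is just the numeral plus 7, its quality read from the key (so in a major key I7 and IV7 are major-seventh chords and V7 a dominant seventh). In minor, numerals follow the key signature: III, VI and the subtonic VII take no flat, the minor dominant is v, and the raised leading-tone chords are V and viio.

The pitches G-Bb-D form a minor triad rooted on G.
G is the second degree of F minor. This is the minor supertonic, borrowed from the parallel major (the Dorian ii).
With Bb in the bass the chord is in first inversion, so the figured bass is 6.

ii6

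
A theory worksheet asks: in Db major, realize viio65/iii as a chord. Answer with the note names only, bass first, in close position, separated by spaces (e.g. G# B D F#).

The slash marks an applied leading-tone chord: viio of iii. In Db major, iii is F, so the leading tone to it is E, a half step below.
Building a fully diminished seventh chord on E gives E-G-Bb-Db.
With the 65 figure the chord is in first inversion; from the bass G upward in close position it reads G-Bb-Db-E.

G Bb Db E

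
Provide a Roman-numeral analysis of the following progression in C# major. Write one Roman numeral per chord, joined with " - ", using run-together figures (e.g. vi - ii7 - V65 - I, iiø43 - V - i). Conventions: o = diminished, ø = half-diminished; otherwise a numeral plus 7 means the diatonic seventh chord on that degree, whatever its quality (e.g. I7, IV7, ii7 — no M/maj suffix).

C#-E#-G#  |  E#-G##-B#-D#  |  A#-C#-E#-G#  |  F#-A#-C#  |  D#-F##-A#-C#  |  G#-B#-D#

I - V7/vi - vi7 - IV - V7/V - V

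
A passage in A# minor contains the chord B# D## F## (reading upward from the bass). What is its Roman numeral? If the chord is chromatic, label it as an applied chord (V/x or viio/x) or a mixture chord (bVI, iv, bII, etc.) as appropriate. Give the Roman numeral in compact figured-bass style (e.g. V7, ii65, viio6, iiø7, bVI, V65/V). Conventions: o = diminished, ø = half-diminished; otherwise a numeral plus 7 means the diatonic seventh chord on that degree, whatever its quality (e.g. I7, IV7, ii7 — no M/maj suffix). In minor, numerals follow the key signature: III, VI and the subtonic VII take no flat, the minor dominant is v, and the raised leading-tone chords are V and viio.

The pitches B#-D##-F## form a major triad rooted on B#.
B# is not a diatonic chord root with this quality in A# minor, but it lies a perfect fifth above E# (V), so the chord functions as an applied dominant of V.

V/V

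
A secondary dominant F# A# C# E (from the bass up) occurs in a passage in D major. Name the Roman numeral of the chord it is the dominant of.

vi

The chord is a dominant seventh chord on F#.
A dominant resolves down a perfect fifth: F# → B. In D major, B is scale degree 6, i.e. vi.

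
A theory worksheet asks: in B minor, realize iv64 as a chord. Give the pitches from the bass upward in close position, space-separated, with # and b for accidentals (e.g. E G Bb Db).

B E G

In B minor, the fourth degree is E, and the diatonic chord built there is a minor triad.
That chord is spelled E-G-B.
With the 64 figure the chord is in second inversion; from the bass B upward in close position it reads B-E-G.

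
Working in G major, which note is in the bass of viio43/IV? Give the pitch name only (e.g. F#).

F

The applied chord viio43/IV is rooted on B: B-D-F-Ab.
The figure 43 means second inversion — the fifth is in the bass.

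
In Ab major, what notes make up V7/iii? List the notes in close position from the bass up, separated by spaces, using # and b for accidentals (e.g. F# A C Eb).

G B D F

V7/iii is a secondary dominant — the dominant seventh of iii. iii in Ab major is C, so the applied chord's root is G, a perfect fifth above.
Building a dominant seventh chord on G gives G-B-D-F.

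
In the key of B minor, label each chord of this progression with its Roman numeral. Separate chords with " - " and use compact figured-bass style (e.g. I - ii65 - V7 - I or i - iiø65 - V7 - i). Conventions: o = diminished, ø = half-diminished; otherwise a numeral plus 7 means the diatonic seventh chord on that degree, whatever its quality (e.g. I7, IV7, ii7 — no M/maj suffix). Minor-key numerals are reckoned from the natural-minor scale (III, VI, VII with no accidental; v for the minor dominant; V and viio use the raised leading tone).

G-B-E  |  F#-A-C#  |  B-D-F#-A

G-B-E has root E, degree 4 in B minor, so iv6.
F#-A-C#: minor triad on F# = scale degree 5 → v.
B-D-F#-A has root B, degree 1 in B minor, so i7.

iv6 - v - i7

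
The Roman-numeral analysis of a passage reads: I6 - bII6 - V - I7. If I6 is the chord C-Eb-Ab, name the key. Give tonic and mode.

The chord Ab/C is a major triad rooted on Ab; its label is I6.
If Ab is scale degree 1 and the mode makes that degree carry a major triad, the tonic is Ab and the mode is major.

Ab major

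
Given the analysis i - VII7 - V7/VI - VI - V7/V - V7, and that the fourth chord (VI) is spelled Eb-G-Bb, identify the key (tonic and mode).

G minor

VI is given as Eb-G-Bb — a major triad with root Eb.
VI on Eb implies Eb is the submediant; that puts the tonic at G, and the uppercase numeral fits minor mode.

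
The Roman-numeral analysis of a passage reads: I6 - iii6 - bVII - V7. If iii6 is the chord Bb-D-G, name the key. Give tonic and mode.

Eb major

iii6 is given as Bb-D-G — a minor triad with root G.
Counting down 2 scale steps from G places the tonic on Eb; a minor triad on degree 3 is diatonic only in major.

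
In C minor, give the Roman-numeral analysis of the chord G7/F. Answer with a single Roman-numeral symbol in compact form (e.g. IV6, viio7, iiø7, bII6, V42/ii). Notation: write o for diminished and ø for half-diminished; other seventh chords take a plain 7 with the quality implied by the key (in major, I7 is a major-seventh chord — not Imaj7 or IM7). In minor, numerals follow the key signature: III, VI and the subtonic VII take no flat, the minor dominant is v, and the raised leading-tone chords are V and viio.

V42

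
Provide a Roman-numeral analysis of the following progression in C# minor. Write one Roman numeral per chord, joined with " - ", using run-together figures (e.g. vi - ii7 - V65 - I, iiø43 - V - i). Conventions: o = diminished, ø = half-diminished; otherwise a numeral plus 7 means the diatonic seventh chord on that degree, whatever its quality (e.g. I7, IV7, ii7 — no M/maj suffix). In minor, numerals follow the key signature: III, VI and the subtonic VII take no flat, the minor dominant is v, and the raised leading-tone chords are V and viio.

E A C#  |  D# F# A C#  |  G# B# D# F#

E-A-C# has root A, degree 6 in C# minor, so VI64.
D#-F#-A-C#: root D# is the supertonic; half-diminished seventh chord there is iiø7.
G#-B#-D#-F# has root G#, degree 5 in C# minor, so V7.

VI64 - iiø7 - V7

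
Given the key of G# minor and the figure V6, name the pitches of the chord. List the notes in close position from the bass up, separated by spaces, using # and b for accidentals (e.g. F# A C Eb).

F## A# D#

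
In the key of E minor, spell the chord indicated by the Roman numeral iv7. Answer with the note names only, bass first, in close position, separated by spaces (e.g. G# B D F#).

The numeral's case and figure indicate a minor seventh chord. In E minor its root, the fourth degree, is A.
That chord is spelled A-C-E-G.

A C E G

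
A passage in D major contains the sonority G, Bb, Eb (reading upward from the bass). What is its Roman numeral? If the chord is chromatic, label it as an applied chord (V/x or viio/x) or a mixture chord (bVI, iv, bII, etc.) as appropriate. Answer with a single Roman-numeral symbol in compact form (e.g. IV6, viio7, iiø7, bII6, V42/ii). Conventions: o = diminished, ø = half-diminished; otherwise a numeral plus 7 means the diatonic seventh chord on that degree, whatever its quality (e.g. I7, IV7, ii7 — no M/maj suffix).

bII6

Stacked in thirds the chord is Eb-G-Bb: a major triad on Eb.
Eb is the lowered second degree of D major (diatonic 2 would be E). This is the Neapolitan sixth — a major triad on the lowered second degree, here in its customary first inversion.
With G in the bass the chord is in first inversion, so the figured bass is 6.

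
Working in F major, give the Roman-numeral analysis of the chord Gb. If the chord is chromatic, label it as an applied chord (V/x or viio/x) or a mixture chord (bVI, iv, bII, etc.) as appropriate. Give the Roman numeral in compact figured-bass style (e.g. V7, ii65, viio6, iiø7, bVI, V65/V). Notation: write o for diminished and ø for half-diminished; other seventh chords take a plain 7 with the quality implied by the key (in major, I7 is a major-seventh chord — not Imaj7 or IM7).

bII

Stacked in thirds the chord is Gb-Bb-Db: a major triad on Gb.
Gb is the lowered second degree of F major (diatonic 2 would be G). This is the Neapolitan chord — a major triad on the lowered second degree.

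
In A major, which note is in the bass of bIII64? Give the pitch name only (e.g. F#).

G

bIII in A major has root C; the chord is C-E-G.
The figure 64 means second inversion — the fifth is in the bass.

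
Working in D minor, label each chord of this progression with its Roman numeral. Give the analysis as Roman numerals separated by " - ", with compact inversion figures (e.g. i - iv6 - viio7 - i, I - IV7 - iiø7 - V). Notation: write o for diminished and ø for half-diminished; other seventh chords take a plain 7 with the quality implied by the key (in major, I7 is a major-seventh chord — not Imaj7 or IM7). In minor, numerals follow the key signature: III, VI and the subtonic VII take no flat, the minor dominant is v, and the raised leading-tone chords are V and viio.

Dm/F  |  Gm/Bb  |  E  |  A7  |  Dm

i6 - iv6 - V/V - V7 - i

Dm/F has root D, degree 1 in D minor, so i6.
Gm/Bb has root G, degree 4 in D minor, so iv6.
E: a major triad on E, the applied dominant of V → V/V.
A7 has root A, degree 5 in D minor, so V7.
Dm: minor triad on D = scale degree 1 → i.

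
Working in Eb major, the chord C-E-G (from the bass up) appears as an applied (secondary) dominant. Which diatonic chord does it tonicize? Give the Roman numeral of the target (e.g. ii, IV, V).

ii

The chord is a major triad on C.
A dominant resolves down a perfect fifth: C → F. In Eb major, F is scale degree 2, i.e. ii.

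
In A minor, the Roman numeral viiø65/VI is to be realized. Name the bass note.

The applied chord viiø65/VI is rooted on E: E-G-Bb-D.
The figure 65 means first inversion — the third is in the bass.

G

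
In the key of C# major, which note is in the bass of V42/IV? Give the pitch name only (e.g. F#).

The applied chord V42/IV is rooted on C#: C#-E#-G#-B.
The figure 42 means third inversion — the seventh is in the bass.

B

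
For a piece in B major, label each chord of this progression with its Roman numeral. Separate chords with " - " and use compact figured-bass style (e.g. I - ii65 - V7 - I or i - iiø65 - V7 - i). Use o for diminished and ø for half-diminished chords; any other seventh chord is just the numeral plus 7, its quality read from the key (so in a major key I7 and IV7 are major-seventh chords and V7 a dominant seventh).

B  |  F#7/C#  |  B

I - V43 - I

B: root B is the tonic; major triad there is I.
F#7/C# has root F#, degree 5 in B major, so V43.
B has root B, degree 1 in B major, so I.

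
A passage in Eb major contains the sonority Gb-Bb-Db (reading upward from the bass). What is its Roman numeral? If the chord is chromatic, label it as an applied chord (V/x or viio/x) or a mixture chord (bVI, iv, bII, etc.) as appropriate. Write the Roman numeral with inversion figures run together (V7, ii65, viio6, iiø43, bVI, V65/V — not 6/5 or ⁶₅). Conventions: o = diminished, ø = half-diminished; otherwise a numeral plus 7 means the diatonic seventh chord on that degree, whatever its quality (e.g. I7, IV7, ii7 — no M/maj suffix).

The pitches Gb-Bb-Db form a major triad rooted on Gb.
Gb is the lowered third degree of Eb major (diatonic 3 would be G). This is a major triad on the lowered third degree, borrowed from the parallel minor.

bIII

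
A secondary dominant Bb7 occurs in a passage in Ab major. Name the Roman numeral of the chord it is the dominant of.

V

The chord is a dominant seventh chord on Bb.
A dominant resolves down a perfect fifth: Bb → Eb. In Ab major, Eb is scale degree 5, i.e. V.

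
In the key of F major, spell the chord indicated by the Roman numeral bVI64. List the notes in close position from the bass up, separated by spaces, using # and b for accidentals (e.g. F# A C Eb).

Ab Db F

Scale degree 6 in F major is D; lowering it a half step gives Db. bVI64 is a major triad on the lowered sixth degree, borrowed from the parallel minor.
So the chord is Db-F-Ab, a major triad.
With the 64 figure the chord is in second inversion; from the bass Ab upward in close position it reads Ab-Db-F.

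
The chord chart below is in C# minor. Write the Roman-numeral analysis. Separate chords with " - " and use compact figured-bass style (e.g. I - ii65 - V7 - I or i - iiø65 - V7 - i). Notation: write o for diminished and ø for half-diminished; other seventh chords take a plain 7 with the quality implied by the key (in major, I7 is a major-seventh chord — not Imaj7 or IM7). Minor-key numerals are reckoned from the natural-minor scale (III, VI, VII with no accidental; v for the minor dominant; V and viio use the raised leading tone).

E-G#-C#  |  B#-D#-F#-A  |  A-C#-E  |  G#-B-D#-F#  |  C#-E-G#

i6 - viio7 - VI - v7 - i

E-G#-C#: minor triad on C# = scale degree 1 → i6.
B#-D#-F#-A has root B#, degree 7 in C# minor, so viio7.
A-C#-E: root A is the submediant; major triad there is VI.
G#-B-D#-F# has root G#, degree 5 in C# minor, so v7.
C#-E-G#: root C# is the tonic; minor triad there is i.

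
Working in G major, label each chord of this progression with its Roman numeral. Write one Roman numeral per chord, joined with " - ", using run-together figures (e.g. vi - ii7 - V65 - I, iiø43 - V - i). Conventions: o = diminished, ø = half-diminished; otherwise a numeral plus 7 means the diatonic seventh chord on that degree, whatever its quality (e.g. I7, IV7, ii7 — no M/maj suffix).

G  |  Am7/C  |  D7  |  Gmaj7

G has root G, degree 1 in G major, so I.
Am7/C has root A, degree 2 in G major, so ii65.
D7 has root D, degree 5 in G major, so V7.
Gmaj7: major seventh chord on G = scale degree 1 → I7.

I - ii65 - V7 - I7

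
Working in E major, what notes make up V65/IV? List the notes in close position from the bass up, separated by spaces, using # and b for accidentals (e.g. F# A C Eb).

G# B D E

V65/IV is a secondary dominant — the dominant seventh of IV. IV in E major is A, so the applied chord's root is E, a perfect fifth above.
Building a dominant seventh chord on E gives E-G#-B-D.
The figured bass 65 indicates first inversion, placing the third (G#) in the bass: G#-B-D-E.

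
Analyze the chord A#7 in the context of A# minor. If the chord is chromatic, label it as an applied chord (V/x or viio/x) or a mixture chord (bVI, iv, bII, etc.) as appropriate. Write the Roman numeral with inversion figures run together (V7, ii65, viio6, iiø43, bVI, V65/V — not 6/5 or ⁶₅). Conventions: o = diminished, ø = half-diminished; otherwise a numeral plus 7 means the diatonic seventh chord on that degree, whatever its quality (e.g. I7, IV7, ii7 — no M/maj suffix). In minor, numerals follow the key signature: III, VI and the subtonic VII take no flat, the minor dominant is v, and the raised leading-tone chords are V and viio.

V7/iv

The pitches A#-C##-E#-G# form a dominant seventh chord rooted on A#.
A# is not a diatonic chord root with this quality in A# minor, but it lies a perfect fifth above D# (iv), so the chord functions as an applied dominant of iv.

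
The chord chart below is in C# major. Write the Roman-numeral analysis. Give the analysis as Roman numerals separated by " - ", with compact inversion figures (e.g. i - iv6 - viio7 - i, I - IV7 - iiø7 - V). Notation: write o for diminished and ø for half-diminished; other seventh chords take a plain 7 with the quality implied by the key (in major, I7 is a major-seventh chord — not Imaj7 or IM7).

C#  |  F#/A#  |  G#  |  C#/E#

C#: major triad on C# = scale degree 1 → I.
F#/A#: major triad on F# = scale degree 4 → IV6.
G#: root G# is the dominant; major triad there is V.
C#/E# has root C#, degree 1 in C# major, so I6.

I - IV6 - V - I6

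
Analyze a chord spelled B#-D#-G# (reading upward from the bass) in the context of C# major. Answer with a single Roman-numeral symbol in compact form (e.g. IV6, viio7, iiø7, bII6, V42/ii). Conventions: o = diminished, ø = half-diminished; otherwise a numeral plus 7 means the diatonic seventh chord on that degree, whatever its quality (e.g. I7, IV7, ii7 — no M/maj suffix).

The pitches G#-B#-D# form a major triad rooted on G#.
In C# major, G# is the dominant; the diatonic major triad there is V.
With B# in the bass the chord is in first inversion, so the figured bass is 6.

V6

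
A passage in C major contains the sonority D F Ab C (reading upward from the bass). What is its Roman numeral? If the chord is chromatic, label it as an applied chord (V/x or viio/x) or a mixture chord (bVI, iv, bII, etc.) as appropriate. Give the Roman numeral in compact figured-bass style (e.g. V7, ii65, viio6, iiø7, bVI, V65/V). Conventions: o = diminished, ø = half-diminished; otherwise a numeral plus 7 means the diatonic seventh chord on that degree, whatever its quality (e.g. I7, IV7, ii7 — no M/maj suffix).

The pitches D-F-Ab-C form a half-diminished seventh chord rooted on D.
D is the second degree of C major. This is the half-diminished supertonic seventh, borrowed from the parallel minor.

iiø7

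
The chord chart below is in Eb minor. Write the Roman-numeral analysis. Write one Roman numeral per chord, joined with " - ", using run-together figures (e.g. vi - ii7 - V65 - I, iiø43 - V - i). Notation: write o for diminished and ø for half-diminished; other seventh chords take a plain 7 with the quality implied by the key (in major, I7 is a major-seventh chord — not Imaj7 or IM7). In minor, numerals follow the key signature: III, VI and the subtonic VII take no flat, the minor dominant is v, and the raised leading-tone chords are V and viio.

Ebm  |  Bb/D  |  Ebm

i - V6 - i

Ebm has root Eb, degree 1 in Eb minor, so i.
Bb/D: major triad on Bb = scale degree 5 → V6.
Ebm: root Eb is the tonic; minor triad there is i.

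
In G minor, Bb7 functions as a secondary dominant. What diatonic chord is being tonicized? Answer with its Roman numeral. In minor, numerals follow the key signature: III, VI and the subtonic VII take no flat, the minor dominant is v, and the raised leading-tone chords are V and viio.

VI

The chord is a dominant seventh chord on Bb.
A dominant resolves down a perfect fifth: Bb → Eb. In G minor, Eb is scale degree 6, i.e. VI.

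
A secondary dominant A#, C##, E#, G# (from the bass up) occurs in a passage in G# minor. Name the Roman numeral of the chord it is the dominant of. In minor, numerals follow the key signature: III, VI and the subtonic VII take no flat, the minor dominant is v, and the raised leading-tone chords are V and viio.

V

The chord is a dominant seventh chord on A#.
A dominant resolves down a perfect fifth: A# → D#. In G# minor, D# is scale degree 5, i.e. V.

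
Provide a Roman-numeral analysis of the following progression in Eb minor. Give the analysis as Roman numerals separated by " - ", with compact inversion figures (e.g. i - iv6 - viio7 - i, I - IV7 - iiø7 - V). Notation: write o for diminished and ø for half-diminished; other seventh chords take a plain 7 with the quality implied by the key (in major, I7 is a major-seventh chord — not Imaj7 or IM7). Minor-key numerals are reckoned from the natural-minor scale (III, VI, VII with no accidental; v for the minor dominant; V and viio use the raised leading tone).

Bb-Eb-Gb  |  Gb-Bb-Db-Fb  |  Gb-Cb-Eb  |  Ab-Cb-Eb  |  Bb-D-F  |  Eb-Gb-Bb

i64 - V7/VI - VI64 - iv - V - i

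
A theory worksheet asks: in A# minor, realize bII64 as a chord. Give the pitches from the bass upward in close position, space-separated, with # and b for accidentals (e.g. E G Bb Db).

bII64 is the Neapolitan chord — a major triad on the lowered second degree. In A# minor that root is B.
So the chord is B-D#-F#, a major triad.
With the 64 figure the chord is in second inversion; from the bass F# upward in close position it reads F#-B-D#.

F# B D#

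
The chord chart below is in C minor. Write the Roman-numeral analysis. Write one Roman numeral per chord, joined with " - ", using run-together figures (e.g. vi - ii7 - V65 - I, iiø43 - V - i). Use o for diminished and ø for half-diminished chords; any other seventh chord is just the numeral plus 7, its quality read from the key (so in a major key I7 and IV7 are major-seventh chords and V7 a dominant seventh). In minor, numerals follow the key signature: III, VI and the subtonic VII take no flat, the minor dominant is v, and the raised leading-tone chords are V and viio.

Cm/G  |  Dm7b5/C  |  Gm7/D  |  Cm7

Cm/G has root C, degree 1 in C minor, so i64.
Dm7b5/C: half-diminished seventh chord on D = scale degree 2 → iiø42.
Gm7/D: minor seventh chord on G = scale degree 5 → v43.
Cm7 has root C, degree 1 in C minor, so i7.

i64 - iiø42 - v43 - i7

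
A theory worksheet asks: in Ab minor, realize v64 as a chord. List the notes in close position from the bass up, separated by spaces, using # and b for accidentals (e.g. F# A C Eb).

In Ab minor, the fifth degree is Eb, and the diatonic chord built there is a minor triad.
Stacking thirds from Eb gives Eb-Gb-Bb.
With the 64 figure the chord is in second inversion; from the bass Bb upward in close position it reads Bb-Eb-Gb.

Bb Eb Gb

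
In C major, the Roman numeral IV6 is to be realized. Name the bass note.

A

IV in C major has root F; the chord is F-A-C.
The figure 6 means first inversion — the third is in the bass.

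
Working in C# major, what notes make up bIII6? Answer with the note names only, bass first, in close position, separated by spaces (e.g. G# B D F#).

G# B E

Scale degree 3 in C# major is E#; lowering it a half step gives E. bIII6 is a major triad on the lowered third degree, borrowed from the parallel minor.
So the chord is E-G#-B, a major triad.
The figured bass 6 indicates first inversion, placing the third (G#) in the bass: G#-B-E.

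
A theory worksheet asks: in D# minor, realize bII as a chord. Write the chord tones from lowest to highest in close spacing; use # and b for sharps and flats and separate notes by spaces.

E G# B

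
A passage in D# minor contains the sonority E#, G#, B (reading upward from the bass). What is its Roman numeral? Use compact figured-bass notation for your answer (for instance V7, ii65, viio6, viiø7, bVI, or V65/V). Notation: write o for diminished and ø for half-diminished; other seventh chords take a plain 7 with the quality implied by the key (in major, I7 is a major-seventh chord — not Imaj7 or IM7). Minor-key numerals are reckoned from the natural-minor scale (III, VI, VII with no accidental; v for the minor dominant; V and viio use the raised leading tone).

iio

Stacked in thirds the chord is E#-G#-B: a diminished triad on E#.
In D# minor, E# is the supertonic; the diatonic diminished triad there is iio.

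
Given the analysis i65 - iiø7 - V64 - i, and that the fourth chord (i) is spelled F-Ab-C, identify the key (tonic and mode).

F minor

i is given as F-Ab-C — a minor triad with root F.
If F is scale degree 1 and the mode makes that degree carry a minor triad, the tonic is F and the mode is minor.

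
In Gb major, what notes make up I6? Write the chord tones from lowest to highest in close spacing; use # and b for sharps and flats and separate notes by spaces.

The numeral's case and figure indicate a major triad. In Gb major its root, the tonic, is Gb.
Stacking thirds from Gb gives Gb-Bb-Db.
The figured bass 6 indicates first inversion, placing the third (Bb) in the bass: Bb-Db-Gb.

Bb Db Gb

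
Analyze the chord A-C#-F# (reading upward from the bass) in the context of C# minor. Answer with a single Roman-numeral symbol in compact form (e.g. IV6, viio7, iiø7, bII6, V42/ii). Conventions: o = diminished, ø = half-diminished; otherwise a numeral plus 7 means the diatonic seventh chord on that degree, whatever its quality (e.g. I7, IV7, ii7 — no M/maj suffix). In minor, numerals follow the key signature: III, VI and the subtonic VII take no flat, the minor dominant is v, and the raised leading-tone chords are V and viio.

iv6

Stacked in thirds the chord is F#-A-C#: a minor triad on F#.
In C# minor, F# is the subdominant; the diatonic minor triad there is iv.
With A in the bass the chord is in first inversion, so the figured bass is 6.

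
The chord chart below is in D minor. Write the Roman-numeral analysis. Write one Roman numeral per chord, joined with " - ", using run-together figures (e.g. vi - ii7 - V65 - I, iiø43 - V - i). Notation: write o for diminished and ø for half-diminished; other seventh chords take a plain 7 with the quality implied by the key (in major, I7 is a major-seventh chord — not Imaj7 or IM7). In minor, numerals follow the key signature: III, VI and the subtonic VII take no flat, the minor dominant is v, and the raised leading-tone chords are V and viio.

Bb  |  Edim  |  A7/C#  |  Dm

Bb: root Bb is the submediant; major triad there is VI.
Edim: root E is the supertonic; diminished triad there is iio.
A7/C#: dominant seventh chord on A = scale degree 5 → V65.
Dm has root D, degree 1 in D minor, so i.

VI - iio - V65 - i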